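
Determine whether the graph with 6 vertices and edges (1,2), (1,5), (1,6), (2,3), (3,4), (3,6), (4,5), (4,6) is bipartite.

Step 1: Attempt 2-coloring using BFS:
  Start at vertex 1, assign color 0
  Color vertex 2 with color 1 (neighbor of 1)
  Color vertex 5 with color 1 (neighbor of 1)
  Color vertex 6 with color 1 (neighbor of 1)
  Color vertex 3 with color 0 (neighbor of 2)
  Color vertex 4 with color 0 (neighbor of 5)

Step 2: Conflict found! Vertices 3 and 4 are adjacent but have the same color.
This means the graph contains an odd cycle.

The graph is NOT bipartite.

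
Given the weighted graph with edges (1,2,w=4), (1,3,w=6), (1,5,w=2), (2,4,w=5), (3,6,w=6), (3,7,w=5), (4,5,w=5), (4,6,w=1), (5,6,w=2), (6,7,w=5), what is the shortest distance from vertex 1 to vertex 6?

Step 1: Build adjacency list with weights:
  1: 2(w=4), 3(w=6), 5(w=2)
  2: 1(w=4), 4(w=5)
  3: 1(w=6), 6(w=6), 7(w=5)
  4: 2(w=5), 5(w=5), 6(w=1)
  5: 1(w=2), 4(w=5), 6(w=2)
  6: 3(w=6), 4(w=1), 5(w=2), 7(w=5)
  7: 3(w=5), 6(w=5)

Step 2: Apply Dijkstra's algorithm from vertex 1:
  Visit vertex 1 (distance=0)
    Update dist[2] = 4
    Update dist[3] = 6
    Update dist[5] = 2
  Visit vertex 5 (distance=2)
    Update dist[4] = 7
    Update dist[6] = 4
  Visit vertex 2 (distance=4)
  Visit vertex 6 (distance=4)
    Update dist[4] = 5
    Update dist[7] = 9

Step 3: Shortest path: 1 -> 5 -> 6
Total weight: 2 + 2 = 4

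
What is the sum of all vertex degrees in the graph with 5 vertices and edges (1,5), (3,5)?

Step 1: Count edges incident to each vertex:
  deg(1) = 1 (neighbors: 5)
  deg(2) = 0 (neighbors: none)
  deg(3) = 1 (neighbors: 5)
  deg(4) = 0 (neighbors: none)
  deg(5) = 2 (neighbors: 1, 3)

Step 2: Sum all degrees:
  1 + 0 + 1 + 0 + 2 = 4

Verification: sum of degrees = 2 * |E| = 2 * 2 = 4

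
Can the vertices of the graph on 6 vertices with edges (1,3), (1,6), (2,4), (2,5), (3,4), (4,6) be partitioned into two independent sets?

Step 1: Attempt 2-coloring using BFS:
  Start at vertex 1, assign color 0
  Color vertex 3 with color 1 (neighbor of 1)
  Color vertex 6 with color 1 (neighbor of 1)
  Color vertex 4 with color 0 (neighbor of 3)
  Color vertex 2 with color 1 (neighbor of 4)
  Color vertex 5 with color 0 (neighbor of 2)

Step 2: 2-coloring succeeded. No conflicts found.
  Set A (color 0): {1, 4, 5}
  Set B (color 1): {2, 3, 6}

The graph is bipartite with partition {1, 4, 5}, {2, 3, 6}.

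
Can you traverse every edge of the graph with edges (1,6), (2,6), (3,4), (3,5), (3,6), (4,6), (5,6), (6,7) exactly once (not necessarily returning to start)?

Step 1: Find the degree of each vertex:
  deg(1) = 1
  deg(2) = 1
  deg(3) = 3
  deg(4) = 2
  deg(5) = 2
  deg(6) = 6
  deg(7) = 1

Step 2: Count vertices with odd degree:
  Odd-degree vertices: 1, 2, 3, 7 (4 total)

Step 3: Apply Euler's theorem:
  - Eulerian circuit exists iff graph is connected and all vertices have even degree
  - Eulerian path exists iff graph is connected and has 0 or 2 odd-degree vertices

Graph has 4 odd-degree vertices (need 0 or 2).
Neither Eulerian path nor Eulerian circuit exists.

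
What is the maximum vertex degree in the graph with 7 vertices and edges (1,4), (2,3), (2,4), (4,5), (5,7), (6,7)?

Step 1: Count edges incident to each vertex:
  deg(1) = 1 (neighbors: 4)
  deg(2) = 2 (neighbors: 3, 4)
  deg(3) = 1 (neighbors: 2)
  deg(4) = 3 (neighbors: 1, 2, 5)
  deg(5) = 2 (neighbors: 4, 7)
  deg(6) = 1 (neighbors: 7)
  deg(7) = 2 (neighbors: 5, 6)

Step 2: Find maximum:
  max(1, 2, 1, 3, 2, 1, 2) = 3 (vertex 4)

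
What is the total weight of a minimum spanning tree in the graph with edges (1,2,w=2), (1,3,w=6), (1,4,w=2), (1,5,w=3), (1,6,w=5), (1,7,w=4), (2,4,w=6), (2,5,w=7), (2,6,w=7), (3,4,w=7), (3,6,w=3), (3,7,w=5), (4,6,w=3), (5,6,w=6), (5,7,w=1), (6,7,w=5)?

Apply Kruskal's algorithm (sort edges by weight, add if no cycle):

Sorted edges by weight:
  (5,7) w=1
  (1,2) w=2
  (1,4) w=2
  (1,5) w=3
  (3,6) w=3
  (4,6) w=3
  (1,7) w=4
  (1,6) w=5
  (3,7) w=5
  (6,7) w=5
  (1,3) w=6
  (2,4) w=6
  (5,6) w=6
  (2,5) w=7
  (2,6) w=7
  (3,4) w=7

Add edge (5,7) w=1 -- no cycle. Running total: 1
Add edge (1,2) w=2 -- no cycle. Running total: 3
Add edge (1,4) w=2 -- no cycle. Running total: 5
Add edge (1,5) w=3 -- no cycle. Running total: 8
Add edge (3,6) w=3 -- no cycle. Running total: 11
Add edge (4,6) w=3 -- no cycle. Running total: 14

MST edges: (5,7,w=1), (1,2,w=2), (1,4,w=2), (1,5,w=3), (3,6,w=3), (4,6,w=3)
Total MST weight: 1 + 2 + 2 + 3 + 3 + 3 = 14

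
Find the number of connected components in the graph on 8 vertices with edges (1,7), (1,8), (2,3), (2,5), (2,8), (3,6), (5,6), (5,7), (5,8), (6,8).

Step 1: Build adjacency list from edges:
  1: 7, 8
  2: 3, 5, 8
  3: 2, 6
  4: (none)
  5: 2, 6, 7, 8
  6: 3, 5, 8
  7: 1, 5
  8: 1, 2, 5, 6

Step 2: Run BFS/DFS from vertex 1:
  Visited: {1, 7, 8, 5, 2, 6, 3}
  Reached 7 of 8 vertices

Step 3: Only 7 of 8 vertices reached. Graph is disconnected.
Connected components: {1, 2, 3, 5, 6, 7, 8}, {4}
Number of connected components: 2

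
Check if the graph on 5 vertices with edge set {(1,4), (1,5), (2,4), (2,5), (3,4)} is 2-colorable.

Step 1: Attempt 2-coloring using BFS:
  Start at vertex 1, assign color 0
  Color vertex 4 with color 1 (neighbor of 1)
  Color vertex 5 with color 1 (neighbor of 1)
  Color vertex 2 with color 0 (neighbor of 4)
  Color vertex 3 with color 0 (neighbor of 4)

Step 2: 2-coloring succeeded. No conflicts found.
  Set A (color 0): {1, 2, 3}
  Set B (color 1): {4, 5}

The graph is bipartite with partition {1, 2, 3}, {4, 5}.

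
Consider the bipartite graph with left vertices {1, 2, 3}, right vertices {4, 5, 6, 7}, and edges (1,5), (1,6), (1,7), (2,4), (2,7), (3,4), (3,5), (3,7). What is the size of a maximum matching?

Step 1: List the neighbors of each left vertex:
  1: 5, 6, 7
  2: 4, 7
  3: 4, 5, 7

Step 2: Greedily match left vertices, then look for augmenting paths:
  Match 1 -- 5
  Match 2 -- 4
  Match 3 -- 7
  No augmenting path remains.

Step 3: Verify this is maximum:
  Matching size 3 = min(|L|, |R|) = min(3, 4), which is an upper bound, so this matching is maximum.

Maximum matching: {(1,5), (2,4), (3,7)}
Size: 3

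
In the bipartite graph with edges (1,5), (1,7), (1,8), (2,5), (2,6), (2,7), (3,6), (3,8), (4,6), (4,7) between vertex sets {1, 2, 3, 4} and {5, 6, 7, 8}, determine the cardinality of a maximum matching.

Step 1: List the neighbors of each left vertex:
  1: 5, 7, 8
  2: 5, 6, 7
  3: 6, 8
  4: 6, 7

Step 2: Greedily match left vertices, then look for augmenting paths:
  Match 1 -- 5
  Match 2 -- 6
  Match 3 -- 8
  Match 4 -- 7
  No augmenting path remains.

Step 3: Verify this is maximum:
  Matching size 4 = min(|L|, |R|) = min(4, 4), which is an upper bound, so this matching is maximum.

Maximum matching: {(1,5), (2,6), (3,8), (4,7)}
Size: 4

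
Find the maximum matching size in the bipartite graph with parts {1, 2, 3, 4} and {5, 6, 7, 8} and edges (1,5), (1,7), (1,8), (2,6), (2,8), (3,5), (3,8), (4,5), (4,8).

Step 1: List the neighbors of each left vertex:
  1: 5, 7, 8
  2: 6, 8
  3: 5, 8
  4: 5, 8

Step 2: Greedily match left vertices, then look for augmenting paths:
  Match 1 -- 7
  Match 2 -- 6
  Match 3 -- 8
  Match 4 -- 5
  No augmenting path remains.

Step 3: Verify this is maximum:
  Matching size 4 = min(|L|, |R|) = min(4, 4), which is an upper bound, so this matching is maximum.

Maximum matching: {(1,7), (2,6), (3,8), (4,5)}
Size: 4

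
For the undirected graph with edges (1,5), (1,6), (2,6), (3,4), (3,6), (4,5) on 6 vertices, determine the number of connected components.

Step 1: Build adjacency list from edges:
  1: 5, 6
  2: 6
  3: 4, 6
  4: 3, 5
  5: 1, 4
  6: 1, 2, 3

Step 2: Run BFS/DFS from vertex 1:
  Visited: {1, 5, 6, 4, 2, 3}
  Reached 6 of 6 vertices

Step 3: All 6 vertices reached from vertex 1, so the graph is connected.
Number of connected components: 1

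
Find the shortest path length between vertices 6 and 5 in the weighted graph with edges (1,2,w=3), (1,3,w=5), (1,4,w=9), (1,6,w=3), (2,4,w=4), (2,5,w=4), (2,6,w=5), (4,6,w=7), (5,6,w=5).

Step 1: Build adjacency list with weights:
  1: 2(w=3), 3(w=5), 4(w=9), 6(w=3)
  2: 1(w=3), 4(w=4), 5(w=4), 6(w=5)
  3: 1(w=5)
  4: 1(w=9), 2(w=4), 6(w=7)
  5: 2(w=4), 6(w=5)
  6: 1(w=3), 2(w=5), 4(w=7), 5(w=5)

Step 2: Apply Dijkstra's algorithm from vertex 6:
  Visit vertex 6 (distance=0)
    Update dist[1] = 3
    Update dist[2] = 5
    Update dist[4] = 7
    Update dist[5] = 5
  Visit vertex 1 (distance=3)
    Update dist[3] = 8
  Visit vertex 2 (distance=5)
  Visit vertex 5 (distance=5)

Step 3: Shortest path: 6 -> 5
Total weight: 5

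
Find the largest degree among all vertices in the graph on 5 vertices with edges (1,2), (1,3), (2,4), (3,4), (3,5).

Step 1: Count edges incident to each vertex:
  deg(1) = 2 (neighbors: 2, 3)
  deg(2) = 2 (neighbors: 1, 4)
  deg(3) = 3 (neighbors: 1, 4, 5)
  deg(4) = 2 (neighbors: 2, 3)
  deg(5) = 1 (neighbors: 3)

Step 2: Find maximum:
  max(2, 2, 3, 2, 1) = 3 (vertex 3)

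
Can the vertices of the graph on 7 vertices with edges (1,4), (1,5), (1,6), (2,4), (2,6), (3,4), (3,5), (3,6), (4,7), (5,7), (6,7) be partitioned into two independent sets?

Step 1: Attempt 2-coloring using BFS:
  Start at vertex 1, assign color 0
  Color vertex 4 with color 1 (neighbor of 1)
  Color vertex 5 with color 1 (neighbor of 1)
  Color vertex 6 with color 1 (neighbor of 1)
  Color vertex 2 with color 0 (neighbor of 4)
  Color vertex 3 with color 0 (neighbor of 4)
  Color vertex 7 with color 0 (neighbor of 4)

Step 2: 2-coloring succeeded. No conflicts found.
  Set A (color 0): {1, 2, 3, 7}
  Set B (color 1): {4, 5, 6}

The graph is bipartite with partition {1, 2, 3, 7}, {4, 5, 6}.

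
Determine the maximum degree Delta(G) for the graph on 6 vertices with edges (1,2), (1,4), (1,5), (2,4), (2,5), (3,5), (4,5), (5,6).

Step 1: Count edges incident to each vertex:
  deg(1) = 3 (neighbors: 2, 4, 5)
  deg(2) = 3 (neighbors: 1, 4, 5)
  deg(3) = 1 (neighbors: 5)
  deg(4) = 3 (neighbors: 1, 2, 5)
  deg(5) = 5 (neighbors: 1, 2, 3, 4, 6)
  deg(6) = 1 (neighbors: 5)

Step 2: Find maximum:
  max(3, 3, 1, 3, 5, 1) = 5 (vertex 5)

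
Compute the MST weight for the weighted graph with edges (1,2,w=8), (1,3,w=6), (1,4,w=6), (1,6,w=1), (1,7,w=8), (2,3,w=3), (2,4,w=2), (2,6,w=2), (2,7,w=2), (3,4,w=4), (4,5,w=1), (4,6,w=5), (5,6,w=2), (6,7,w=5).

Apply Kruskal's algorithm (sort edges by weight, add if no cycle):

Sorted edges by weight:
  (1,6) w=1
  (4,5) w=1
  (2,6) w=2
  (2,4) w=2
  (2,7) w=2
  (5,6) w=2
  (2,3) w=3
  (3,4) w=4
  (4,6) w=5
  (6,7) w=5
  (1,3) w=6
  (1,4) w=6
  (1,2) w=8
  (1,7) w=8

Add edge (1,6) w=1 -- no cycle. Running total: 1
Add edge (4,5) w=1 -- no cycle. Running total: 2
Add edge (2,6) w=2 -- no cycle. Running total: 4
Add edge (2,4) w=2 -- no cycle. Running total: 6
Add edge (2,7) w=2 -- no cycle. Running total: 8
Skip edge (5,6) w=2 -- would create cycle
Add edge (2,3) w=3 -- no cycle. Running total: 11

MST edges: (1,6,w=1), (4,5,w=1), (2,6,w=2), (2,4,w=2), (2,7,w=2), (2,3,w=3)
Total MST weight: 1 + 1 + 2 + 2 + 2 + 3 = 11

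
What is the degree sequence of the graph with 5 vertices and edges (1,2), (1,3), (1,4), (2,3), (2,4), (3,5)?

Step 1: Count edges incident to each vertex:
  deg(1) = 3 (neighbors: 2, 3, 4)
  deg(2) = 3 (neighbors: 1, 3, 4)
  deg(3) = 3 (neighbors: 1, 2, 5)
  deg(4) = 2 (neighbors: 1, 2)
  deg(5) = 1 (neighbors: 3)

Step 2: Sort degrees in non-increasing order:
  Degrees: [3, 3, 3, 2, 1] -> sorted: [3, 3, 3, 2, 1]

Degree sequence: [3, 3, 3, 2, 1]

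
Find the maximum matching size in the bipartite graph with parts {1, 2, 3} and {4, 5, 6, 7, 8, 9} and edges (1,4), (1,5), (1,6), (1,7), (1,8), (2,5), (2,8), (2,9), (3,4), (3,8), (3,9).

Step 1: List the neighbors of each left vertex:
  1: 4, 5, 6, 7, 8
  2: 5, 8, 9
  3: 4, 8, 9

Step 2: Greedily match left vertices, then look for augmenting paths:
  Match 1 -- 4
  Match 2 -- 5
  Match 3 -- 8
  No augmenting path remains.

Step 3: Verify this is maximum:
  Matching size 3 = min(|L|, |R|) = min(3, 6), which is an upper bound, so this matching is maximum.

Maximum matching: {(1,4), (2,5), (3,8)}
Size: 3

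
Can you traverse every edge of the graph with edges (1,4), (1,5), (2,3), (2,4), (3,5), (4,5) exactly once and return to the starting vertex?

Step 1: Find the degree of each vertex:
  deg(1) = 2
  deg(2) = 2
  deg(3) = 2
  deg(4) = 3
  deg(5) = 3

Step 2: Count vertices with odd degree:
  Odd-degree vertices: 4, 5 (2 total)

Step 3: Apply Euler's theorem:
  - Eulerian circuit exists iff graph is connected and all vertices have even degree
  - Eulerian path exists iff graph is connected and has 0 or 2 odd-degree vertices

Graph is connected with exactly 2 odd-degree vertices (4, 5).
Eulerian path exists (starting and ending at the odd-degree vertices), but no Eulerian circuit.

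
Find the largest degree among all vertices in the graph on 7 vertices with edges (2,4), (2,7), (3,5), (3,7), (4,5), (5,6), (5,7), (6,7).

Step 1: Count edges incident to each vertex:
  deg(1) = 0 (neighbors: none)
  deg(2) = 2 (neighbors: 4, 7)
  deg(3) = 2 (neighbors: 5, 7)
  deg(4) = 2 (neighbors: 2, 5)
  deg(5) = 4 (neighbors: 3, 4, 6, 7)
  deg(6) = 2 (neighbors: 5, 7)
  deg(7) = 4 (neighbors: 2, 3, 5, 6)

Step 2: Find maximum:
  max(0, 2, 2, 2, 4, 2, 4) = 4 (vertex 5)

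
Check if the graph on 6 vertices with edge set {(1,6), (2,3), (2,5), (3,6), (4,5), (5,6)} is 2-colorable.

Step 1: Attempt 2-coloring using BFS:
  Start at vertex 1, assign color 0
  Color vertex 6 with color 1 (neighbor of 1)
  Color vertex 3 with color 0 (neighbor of 6)
  Color vertex 5 with color 0 (neighbor of 6)
  Color vertex 2 with color 1 (neighbor of 3)
  Color vertex 4 with color 1 (neighbor of 5)

Step 2: 2-coloring succeeded. No conflicts found.
  Set A (color 0): {1, 3, 5}
  Set B (color 1): {2, 4, 6}

The graph is bipartite with partition {1, 3, 5}, {2, 4, 6}.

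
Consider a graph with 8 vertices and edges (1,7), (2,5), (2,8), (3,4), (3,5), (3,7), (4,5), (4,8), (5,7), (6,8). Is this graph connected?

Step 1: Build adjacency list from edges:
  1: 7
  2: 5, 8
  3: 4, 5, 7
  4: 3, 5, 8
  5: 2, 3, 4, 7
  6: 8
  7: 1, 3, 5
  8: 2, 4, 6

Step 2: Run BFS/DFS from vertex 1:
  Visited: {1, 7, 3, 5, 4, 2, 8, 6}
  Reached 8 of 8 vertices

Step 3: All 8 vertices reached from vertex 1, so the graph is connected.
Answer: Yes, the graph is connected.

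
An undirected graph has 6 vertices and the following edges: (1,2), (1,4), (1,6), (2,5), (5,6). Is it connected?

Step 1: Build adjacency list from edges:
  1: 2, 4, 6
  2: 1, 5
  3: (none)
  4: 1
  5: 2, 6
  6: 1, 5

Step 2: Run BFS/DFS from vertex 1:
  Visited: {1, 2, 4, 6, 5}
  Reached 5 of 6 vertices

Step 3: Only 5 of 6 vertices reached. Graph is disconnected.
Connected components: {1, 2, 4, 5, 6}, {3}
Answer: No, the graph is not connected (2 components).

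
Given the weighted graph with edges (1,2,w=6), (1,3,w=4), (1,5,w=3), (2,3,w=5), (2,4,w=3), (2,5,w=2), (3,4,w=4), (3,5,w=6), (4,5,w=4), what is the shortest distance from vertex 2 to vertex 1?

Step 1: Build adjacency list with weights:
  1: 2(w=6), 3(w=4), 5(w=3)
  2: 1(w=6), 3(w=5), 4(w=3), 5(w=2)
  3: 1(w=4), 2(w=5), 4(w=4), 5(w=6)
  4: 2(w=3), 3(w=4), 5(w=4)
  5: 1(w=3), 2(w=2), 3(w=6), 4(w=4)

Step 2: Apply Dijkstra's algorithm from vertex 2:
  Visit vertex 2 (distance=0)
    Update dist[1] = 6
    Update dist[3] = 5
    Update dist[4] = 3
    Update dist[5] = 2
  Visit vertex 5 (distance=2)
    Update dist[1] = 5
  Visit vertex 4 (distance=3)
  Visit vertex 1 (distance=5)

Step 3: Shortest path: 2 -> 5 -> 1
Total weight: 2 + 3 = 5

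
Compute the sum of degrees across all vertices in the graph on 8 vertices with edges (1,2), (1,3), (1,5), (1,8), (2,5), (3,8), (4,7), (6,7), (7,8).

Step 1: Count edges incident to each vertex:
  deg(1) = 4 (neighbors: 2, 3, 5, 8)
  deg(2) = 2 (neighbors: 1, 5)
  deg(3) = 2 (neighbors: 1, 8)
  deg(4) = 1 (neighbors: 7)
  deg(5) = 2 (neighbors: 1, 2)
  deg(6) = 1 (neighbors: 7)
  deg(7) = 3 (neighbors: 4, 6, 8)
  deg(8) = 3 (neighbors: 1, 3, 7)

Step 2: Sum all degrees:
  4 + 2 + 2 + 1 + 2 + 1 + 3 + 3 = 18

Verification: sum of degrees = 2 * |E| = 2 * 9 = 18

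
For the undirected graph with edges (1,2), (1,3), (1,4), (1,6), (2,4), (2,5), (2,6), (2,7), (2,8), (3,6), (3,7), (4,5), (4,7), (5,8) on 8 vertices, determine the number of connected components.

Step 1: Build adjacency list from edges:
  1: 2, 3, 4, 6
  2: 1, 4, 5, 6, 7, 8
  3: 1, 6, 7
  4: 1, 2, 5, 7
  5: 2, 4, 8
  6: 1, 2, 3
  7: 2, 3, 4
  8: 2, 5

Step 2: Run BFS/DFS from vertex 1:
  Visited: {1, 2, 3, 4, 6, 5, 7, 8}
  Reached 8 of 8 vertices

Step 3: All 8 vertices reached from vertex 1, so the graph is connected.
Number of connected components: 1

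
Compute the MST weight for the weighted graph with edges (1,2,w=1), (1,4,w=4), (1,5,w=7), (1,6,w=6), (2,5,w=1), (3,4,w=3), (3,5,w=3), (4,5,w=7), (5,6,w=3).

Apply Kruskal's algorithm (sort edges by weight, add if no cycle):

Sorted edges by weight:
  (1,2) w=1
  (2,5) w=1
  (3,5) w=3
  (3,4) w=3
  (5,6) w=3
  (1,4) w=4
  (1,6) w=6
  (1,5) w=7
  (4,5) w=7

Add edge (1,2) w=1 -- no cycle. Running total: 1
Add edge (2,5) w=1 -- no cycle. Running total: 2
Add edge (3,5) w=3 -- no cycle. Running total: 5
Add edge (3,4) w=3 -- no cycle. Running total: 8
Add edge (5,6) w=3 -- no cycle. Running total: 11

MST edges: (1,2,w=1), (2,5,w=1), (3,5,w=3), (3,4,w=3), (5,6,w=3)
Total MST weight: 1 + 1 + 3 + 3 + 3 = 11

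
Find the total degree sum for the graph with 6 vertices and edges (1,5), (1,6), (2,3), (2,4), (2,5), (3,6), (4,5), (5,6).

Step 1: Count edges incident to each vertex:
  deg(1) = 2 (neighbors: 5, 6)
  deg(2) = 3 (neighbors: 3, 4, 5)
  deg(3) = 2 (neighbors: 2, 6)
  deg(4) = 2 (neighbors: 2, 5)
  deg(5) = 4 (neighbors: 1, 2, 4, 6)
  deg(6) = 3 (neighbors: 1, 3, 5)

Step 2: Sum all degrees:
  2 + 3 + 2 + 2 + 4 + 3 = 16

Verification: sum of degrees = 2 * |E| = 2 * 8 = 16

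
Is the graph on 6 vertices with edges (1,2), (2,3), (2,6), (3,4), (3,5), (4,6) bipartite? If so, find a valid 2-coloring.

Step 1: Attempt 2-coloring using BFS:
  Start at vertex 1, assign color 0
  Color vertex 2 with color 1 (neighbor of 1)
  Color vertex 3 with color 0 (neighbor of 2)
  Color vertex 6 with color 0 (neighbor of 2)
  Color vertex 4 with color 1 (neighbor of 3)
  Color vertex 5 with color 1 (neighbor of 3)

Step 2: 2-coloring succeeded. No conflicts found.
  Set A (color 0): {1, 3, 6}
  Set B (color 1): {2, 4, 5}

The graph is bipartite with partition {1, 3, 6}, {2, 4, 5}.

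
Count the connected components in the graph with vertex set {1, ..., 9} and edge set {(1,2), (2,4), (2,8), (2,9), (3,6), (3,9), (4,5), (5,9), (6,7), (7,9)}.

Step 1: Build adjacency list from edges:
  1: 2
  2: 1, 4, 8, 9
  3: 6, 9
  4: 2, 5
  5: 4, 9
  6: 3, 7
  7: 6, 9
  8: 2
  9: 2, 3, 5, 7

Step 2: Run BFS/DFS from vertex 1:
  Visited: {1, 2, 4, 8, 9, 5, 3, 7, 6}
  Reached 9 of 9 vertices

Step 3: All 9 vertices reached from vertex 1, so the graph is connected.
Number of connected components: 1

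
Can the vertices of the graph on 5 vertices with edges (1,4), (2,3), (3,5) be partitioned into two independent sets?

Step 1: Attempt 2-coloring using BFS:
  Start at vertex 1, assign color 0
  Color vertex 4 with color 1 (neighbor of 1)
  Start new component at vertex 2, assign color 0
  Color vertex 3 with color 1 (neighbor of 2)
  Color vertex 5 with color 0 (neighbor of 3)

Step 2: 2-coloring succeeded. No conflicts found.
  Set A (color 0): {1, 2, 5}
  Set B (color 1): {3, 4}

The graph is bipartite with partition {1, 2, 5}, {3, 4}.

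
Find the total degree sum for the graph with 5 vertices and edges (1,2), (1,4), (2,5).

Step 1: Count edges incident to each vertex:
  deg(1) = 2 (neighbors: 2, 4)
  deg(2) = 2 (neighbors: 1, 5)
  deg(3) = 0 (neighbors: none)
  deg(4) = 1 (neighbors: 1)
  deg(5) = 1 (neighbors: 2)

Step 2: Sum all degrees:
  2 + 2 + 0 + 1 + 1 = 6

Verification: sum of degrees = 2 * |E| = 2 * 3 = 6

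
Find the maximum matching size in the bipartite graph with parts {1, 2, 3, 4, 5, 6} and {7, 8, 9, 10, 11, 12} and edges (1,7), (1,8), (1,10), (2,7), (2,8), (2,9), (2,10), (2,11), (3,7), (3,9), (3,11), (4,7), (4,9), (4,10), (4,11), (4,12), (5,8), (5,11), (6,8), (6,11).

Step 1: List the neighbors of each left vertex:
  1: 7, 8, 10
  2: 7, 8, 9, 10, 11
  3: 7, 9, 11
  4: 7, 9, 10, 11, 12
  5: 8, 11
  6: 8, 11

Step 2: Greedily match left vertices, then look for augmenting paths:
  Match 1 -- 7
  Match 2 -- 10
  Match 3 -- 9
  Match 4 -- 12
  Match 5 -- 11
  Match 6 -- 8
  No augmenting path remains.

Step 3: Verify this is maximum:
  Matching size 6 = min(|L|, |R|) = min(6, 6), which is an upper bound, so this matching is maximum.

Maximum matching: {(1,7), (2,10), (3,9), (4,12), (5,11), (6,8)}
Size: 6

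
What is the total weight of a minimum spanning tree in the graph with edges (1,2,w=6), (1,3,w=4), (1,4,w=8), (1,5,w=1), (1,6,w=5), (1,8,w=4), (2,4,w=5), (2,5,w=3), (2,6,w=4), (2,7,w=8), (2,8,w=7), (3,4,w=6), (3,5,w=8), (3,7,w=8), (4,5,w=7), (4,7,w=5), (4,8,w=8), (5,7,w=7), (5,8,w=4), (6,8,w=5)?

Apply Kruskal's algorithm (sort edges by weight, add if no cycle):

Sorted edges by weight:
  (1,5) w=1
  (2,5) w=3
  (1,3) w=4
  (1,8) w=4
  (2,6) w=4
  (5,8) w=4
  (1,6) w=5
  (2,4) w=5
  (4,7) w=5
  (6,8) w=5
  (1,2) w=6
  (3,4) w=6
  (2,8) w=7
  (4,5) w=7
  (5,7) w=7
  (1,4) w=8
  (2,7) w=8
  (3,5) w=8
  (3,7) w=8
  (4,8) w=8

Add edge (1,5) w=1 -- no cycle. Running total: 1
Add edge (2,5) w=3 -- no cycle. Running total: 4
Add edge (1,3) w=4 -- no cycle. Running total: 8
Add edge (1,8) w=4 -- no cycle. Running total: 12
Add edge (2,6) w=4 -- no cycle. Running total: 16
Skip edge (5,8) w=4 -- would create cycle
Skip edge (1,6) w=5 -- would create cycle
Add edge (2,4) w=5 -- no cycle. Running total: 21
Add edge (4,7) w=5 -- no cycle. Running total: 26

MST edges: (1,5,w=1), (2,5,w=3), (1,3,w=4), (1,8,w=4), (2,6,w=4), (2,4,w=5), (4,7,w=5)
Total MST weight: 1 + 3 + 4 + 4 + 4 + 5 + 5 = 26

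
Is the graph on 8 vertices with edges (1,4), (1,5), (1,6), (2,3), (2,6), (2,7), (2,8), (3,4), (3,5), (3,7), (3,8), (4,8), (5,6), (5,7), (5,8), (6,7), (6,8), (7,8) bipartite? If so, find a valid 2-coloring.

Step 1: Attempt 2-coloring using BFS:
  Start at vertex 1, assign color 0
  Color vertex 4 with color 1 (neighbor of 1)
  Color vertex 5 with color 1 (neighbor of 1)
  Color vertex 6 with color 1 (neighbor of 1)
  Color vertex 3 with color 0 (neighbor of 4)
  Color vertex 8 with color 0 (neighbor of 4)

Step 2: Conflict found! Vertices 5 and 6 are adjacent but have the same color.
This means the graph contains an odd cycle.

The graph is NOT bipartite.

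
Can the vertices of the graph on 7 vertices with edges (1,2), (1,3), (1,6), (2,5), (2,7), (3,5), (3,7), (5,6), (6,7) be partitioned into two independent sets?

Step 1: Attempt 2-coloring using BFS:
  Start at vertex 1, assign color 0
  Color vertex 2 with color 1 (neighbor of 1)
  Color vertex 3 with color 1 (neighbor of 1)
  Color vertex 6 with color 1 (neighbor of 1)
  Color vertex 5 with color 0 (neighbor of 2)
  Color vertex 7 with color 0 (neighbor of 2)
  Start new component at vertex 4, assign color 0

Step 2: 2-coloring succeeded. No conflicts found.
  Set A (color 0): {1, 4, 5, 7}
  Set B (color 1): {2, 3, 6}

The graph is bipartite with partition {1, 4, 5, 7}, {2, 3, 6}.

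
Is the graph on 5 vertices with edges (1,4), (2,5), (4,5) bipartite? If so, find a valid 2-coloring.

Step 1: Attempt 2-coloring using BFS:
  Start at vertex 1, assign color 0
  Color vertex 4 with color 1 (neighbor of 1)
  Color vertex 5 with color 0 (neighbor of 4)
  Color vertex 2 with color 1 (neighbor of 5)
  Start new component at vertex 3, assign color 0

Step 2: 2-coloring succeeded. No conflicts found.
  Set A (color 0): {1, 3, 5}
  Set B (color 1): {2, 4}

The graph is bipartite with partition {1, 3, 5}, {2, 4}.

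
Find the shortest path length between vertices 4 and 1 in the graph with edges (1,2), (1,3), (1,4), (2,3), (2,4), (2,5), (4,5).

Step 1: Build adjacency list:
  1: 2, 3, 4
  2: 1, 3, 4, 5
  3: 1, 2
  4: 1, 2, 5
  5: 2, 4

Step 2: BFS from vertex 4 to find shortest path to 1:
  vertex 1 reached at distance 1

Step 3: Shortest path: 4 -> 1
Path length: 1 edge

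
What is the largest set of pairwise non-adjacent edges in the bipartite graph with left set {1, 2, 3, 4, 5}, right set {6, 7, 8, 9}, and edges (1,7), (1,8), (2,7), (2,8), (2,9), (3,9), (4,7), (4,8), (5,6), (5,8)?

Step 1: List the neighbors of each left vertex:
  1: 7, 8
  2: 7, 8, 9
  3: 9
  4: 7, 8
  5: 6, 8

Step 2: Greedily match left vertices, then look for augmenting paths:
  Match 1 -- 7
  Match 2 -- 8
  Match 3 -- 9
  Match 5 -- 6
  No augmenting path remains.

Step 3: Verify this is maximum:
  Matching size 4 = min(|L|, |R|) = min(5, 4), which is an upper bound, so this matching is maximum.

Maximum matching: {(1,7), (2,8), (3,9), (5,6)}
Size: 4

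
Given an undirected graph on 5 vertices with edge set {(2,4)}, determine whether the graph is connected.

Step 1: Build adjacency list from edges:
  1: (none)
  2: 4
  3: (none)
  4: 2
  5: (none)

Step 2: Run BFS/DFS from vertex 1:
  Visited: {1}
  Reached 1 of 5 vertices

Step 3: Only 1 of 5 vertices reached. Graph is disconnected.
Connected components: {1}, {2, 4}, {3}, {5}
Answer: No, the graph is not connected (4 components).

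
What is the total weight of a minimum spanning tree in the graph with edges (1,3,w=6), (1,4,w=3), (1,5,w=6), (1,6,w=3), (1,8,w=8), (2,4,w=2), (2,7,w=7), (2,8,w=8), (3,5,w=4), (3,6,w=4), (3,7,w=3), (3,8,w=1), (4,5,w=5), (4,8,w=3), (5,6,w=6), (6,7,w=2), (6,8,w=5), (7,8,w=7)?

Apply Kruskal's algorithm (sort edges by weight, add if no cycle):

Sorted edges by weight:
  (3,8) w=1
  (2,4) w=2
  (6,7) w=2
  (1,4) w=3
  (1,6) w=3
  (3,7) w=3
  (4,8) w=3
  (3,5) w=4
  (3,6) w=4
  (4,5) w=5
  (6,8) w=5
  (1,3) w=6
  (1,5) w=6
  (5,6) w=6
  (2,7) w=7
  (7,8) w=7
  (1,8) w=8
  (2,8) w=8

Add edge (3,8) w=1 -- no cycle. Running total: 1
Add edge (2,4) w=2 -- no cycle. Running total: 3
Add edge (6,7) w=2 -- no cycle. Running total: 5
Add edge (1,4) w=3 -- no cycle. Running total: 8
Add edge (1,6) w=3 -- no cycle. Running total: 11
Add edge (3,7) w=3 -- no cycle. Running total: 14
Skip edge (4,8) w=3 -- would create cycle
Add edge (3,5) w=4 -- no cycle. Running total: 18

MST edges: (3,8,w=1), (2,4,w=2), (6,7,w=2), (1,4,w=3), (1,6,w=3), (3,7,w=3), (3,5,w=4)
Total MST weight: 1 + 2 + 2 + 3 + 3 + 3 + 4 = 18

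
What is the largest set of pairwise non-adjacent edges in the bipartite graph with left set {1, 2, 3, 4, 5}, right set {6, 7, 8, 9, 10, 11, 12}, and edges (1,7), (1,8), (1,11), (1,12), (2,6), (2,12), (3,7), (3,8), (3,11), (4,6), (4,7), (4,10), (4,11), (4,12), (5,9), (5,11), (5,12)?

Step 1: List the neighbors of each left vertex:
  1: 7, 8, 11, 12
  2: 6, 12
  3: 7, 8, 11
  4: 6, 7, 10, 11, 12
  5: 9, 11, 12

Step 2: Greedily match left vertices, then look for augmenting paths:
  Match 1 -- 7
  Match 2 -- 6
  Match 3 -- 8
  Match 4 -- 10
  Match 5 -- 9
  No augmenting path remains.

Step 3: Verify this is maximum:
  Matching size 5 = min(|L|, |R|) = min(5, 7), which is an upper bound, so this matching is maximum.

Maximum matching: {(1,7), (2,6), (3,8), (4,10), (5,9)}
Size: 5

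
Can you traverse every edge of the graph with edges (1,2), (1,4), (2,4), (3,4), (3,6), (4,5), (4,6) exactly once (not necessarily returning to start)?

Step 1: Find the degree of each vertex:
  deg(1) = 2
  deg(2) = 2
  deg(3) = 2
  deg(4) = 5
  deg(5) = 1
  deg(6) = 2

Step 2: Count vertices with odd degree:
  Odd-degree vertices: 4, 5 (2 total)

Step 3: Apply Euler's theorem:
  - Eulerian circuit exists iff graph is connected and all vertices have even degree
  - Eulerian path exists iff graph is connected and has 0 or 2 odd-degree vertices

Graph is connected with exactly 2 odd-degree vertices (4, 5).
Eulerian path exists (starting and ending at the odd-degree vertices), but no Eulerian circuit.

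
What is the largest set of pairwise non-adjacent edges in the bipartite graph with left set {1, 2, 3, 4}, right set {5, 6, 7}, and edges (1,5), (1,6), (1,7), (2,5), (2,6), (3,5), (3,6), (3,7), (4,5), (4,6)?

Step 1: List the neighbors of each left vertex:
  1: 5, 6, 7
  2: 5, 6
  3: 5, 6, 7
  4: 5, 6

Step 2: Greedily match left vertices, then look for augmenting paths:
  Match 1 -- 5
  Match 2 -- 6
  Match 3 -- 7
  No augmenting path remains.

Step 3: Verify this is maximum:
  Matching size 3 = min(|L|, |R|) = min(4, 3), which is an upper bound, so this matching is maximum.

Maximum matching: {(1,5), (2,6), (3,7)}
Size: 3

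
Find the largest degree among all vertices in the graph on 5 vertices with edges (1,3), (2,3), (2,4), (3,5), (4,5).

Step 1: Count edges incident to each vertex:
  deg(1) = 1 (neighbors: 3)
  deg(2) = 2 (neighbors: 3, 4)
  deg(3) = 3 (neighbors: 1, 2, 5)
  deg(4) = 2 (neighbors: 2, 5)
  deg(5) = 2 (neighbors: 3, 4)

Step 2: Find maximum:
  max(1, 2, 3, 2, 2) = 3 (vertex 3)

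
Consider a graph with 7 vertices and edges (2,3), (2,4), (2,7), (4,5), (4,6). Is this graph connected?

Step 1: Build adjacency list from edges:
  1: (none)
  2: 3, 4, 7
  3: 2
  4: 2, 5, 6
  5: 4
  6: 4
  7: 2

Step 2: Run BFS/DFS from vertex 1:
  Visited: {1}
  Reached 1 of 7 vertices

Step 3: Only 1 of 7 vertices reached. Graph is disconnected.
Connected components: {1}, {2, 3, 4, 5, 6, 7}
Answer: No, the graph is not connected (2 components).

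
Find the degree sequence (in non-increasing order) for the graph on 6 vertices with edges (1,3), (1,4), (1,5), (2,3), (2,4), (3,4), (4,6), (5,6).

Step 1: Count edges incident to each vertex:
  deg(1) = 3 (neighbors: 3, 4, 5)
  deg(2) = 2 (neighbors: 3, 4)
  deg(3) = 3 (neighbors: 1, 2, 4)
  deg(4) = 4 (neighbors: 1, 2, 3, 6)
  deg(5) = 2 (neighbors: 1, 6)
  deg(6) = 2 (neighbors: 4, 5)

Step 2: Sort degrees in non-increasing order:
  Degrees: [3, 2, 3, 4, 2, 2] -> sorted: [4, 3, 3, 2, 2, 2]

Degree sequence: [4, 3, 3, 2, 2, 2]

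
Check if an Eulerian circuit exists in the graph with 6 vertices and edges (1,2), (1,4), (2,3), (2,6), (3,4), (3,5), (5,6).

Step 1: Find the degree of each vertex:
  deg(1) = 2
  deg(2) = 3
  deg(3) = 3
  deg(4) = 2
  deg(5) = 2
  deg(6) = 2

Step 2: Count vertices with odd degree:
  Odd-degree vertices: 2, 3 (2 total)

Step 3: Apply Euler's theorem:
  - Eulerian circuit exists iff graph is connected and all vertices have even degree
  - Eulerian path exists iff graph is connected and has 0 or 2 odd-degree vertices

Graph is connected with exactly 2 odd-degree vertices (2, 3).
Eulerian path exists (starting and ending at the odd-degree vertices), but no Eulerian circuit.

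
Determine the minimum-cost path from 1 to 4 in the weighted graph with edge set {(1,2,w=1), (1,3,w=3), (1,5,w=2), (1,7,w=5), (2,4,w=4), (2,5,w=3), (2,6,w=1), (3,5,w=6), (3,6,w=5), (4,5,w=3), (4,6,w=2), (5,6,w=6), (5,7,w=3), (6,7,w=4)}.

Step 1: Build adjacency list with weights:
  1: 2(w=1), 3(w=3), 5(w=2), 7(w=5)
  2: 1(w=1), 4(w=4), 5(w=3), 6(w=1)
  3: 1(w=3), 5(w=6), 6(w=5)
  4: 2(w=4), 5(w=3), 6(w=2)
  5: 1(w=2), 2(w=3), 3(w=6), 4(w=3), 6(w=6), 7(w=3)
  6: 2(w=1), 3(w=5), 4(w=2), 5(w=6), 7(w=4)
  7: 1(w=5), 5(w=3), 6(w=4)

Step 2: Apply Dijkstra's algorithm from vertex 1:
  Visit vertex 1 (distance=0)
    Update dist[2] = 1
    Update dist[3] = 3
    Update dist[5] = 2
    Update dist[7] = 5
  Visit vertex 2 (distance=1)
    Update dist[4] = 5
    Update dist[6] = 2
  Visit vertex 5 (distance=2)
  Visit vertex 6 (distance=2)
    Update dist[4] = 4
  Visit vertex 3 (distance=3)
  Visit vertex 4 (distance=4)

Step 3: Shortest path: 1 -> 2 -> 6 -> 4
Total weight: 1 + 1 + 2 = 4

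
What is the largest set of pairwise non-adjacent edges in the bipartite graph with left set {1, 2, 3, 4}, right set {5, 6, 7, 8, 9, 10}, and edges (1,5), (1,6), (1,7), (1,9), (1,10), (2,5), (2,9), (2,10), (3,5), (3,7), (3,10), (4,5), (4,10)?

Step 1: List the neighbors of each left vertex:
  1: 5, 6, 7, 9, 10
  2: 5, 9, 10
  3: 5, 7, 10
  4: 5, 10

Step 2: Greedily match left vertices, then look for augmenting paths:
  Match 1 -- 5
  Match 2 -- 9
  Match 3 -- 7
  Match 4 -- 10
  No augmenting path remains.

Step 3: Verify this is maximum:
  Matching size 4 = min(|L|, |R|) = min(4, 6), which is an upper bound, so this matching is maximum.

Maximum matching: {(1,5), (2,9), (3,7), (4,10)}
Size: 4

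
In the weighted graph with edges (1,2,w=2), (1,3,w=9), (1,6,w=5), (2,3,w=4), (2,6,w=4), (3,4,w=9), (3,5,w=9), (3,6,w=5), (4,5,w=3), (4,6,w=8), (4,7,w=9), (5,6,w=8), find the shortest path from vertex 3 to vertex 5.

Step 1: Build adjacency list with weights:
  1: 2(w=2), 3(w=9), 6(w=5)
  2: 1(w=2), 3(w=4), 6(w=4)
  3: 1(w=9), 2(w=4), 4(w=9), 5(w=9), 6(w=5)
  4: 3(w=9), 5(w=3), 6(w=8), 7(w=9)
  5: 3(w=9), 4(w=3), 6(w=8)
  6: 1(w=5), 2(w=4), 3(w=5), 4(w=8), 5(w=8)
  7: 4(w=9)

Step 2: Apply Dijkstra's algorithm from vertex 3:
  Visit vertex 3 (distance=0)
    Update dist[1] = 9
    Update dist[2] = 4
    Update dist[4] = 9
    Update dist[5] = 9
    Update dist[6] = 5
  Visit vertex 2 (distance=4)
    Update dist[1] = 6
  Visit vertex 6 (distance=5)
  Visit vertex 1 (distance=6)
  Visit vertex 4 (distance=9)
    Update dist[7] = 18
  Visit vertex 5 (distance=9)

Step 3: Shortest path: 3 -> 5
Total weight: 9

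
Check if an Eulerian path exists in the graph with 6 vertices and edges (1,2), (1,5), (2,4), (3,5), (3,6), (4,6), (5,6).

Step 1: Find the degree of each vertex:
  deg(1) = 2
  deg(2) = 2
  deg(3) = 2
  deg(4) = 2
  deg(5) = 3
  deg(6) = 3

Step 2: Count vertices with odd degree:
  Odd-degree vertices: 5, 6 (2 total)

Step 3: Apply Euler's theorem:
  - Eulerian circuit exists iff graph is connected and all vertices have even degree
  - Eulerian path exists iff graph is connected and has 0 or 2 odd-degree vertices

Graph is connected with exactly 2 odd-degree vertices (5, 6).
Eulerian path exists (starting and ending at the odd-degree vertices), but no Eulerian circuit.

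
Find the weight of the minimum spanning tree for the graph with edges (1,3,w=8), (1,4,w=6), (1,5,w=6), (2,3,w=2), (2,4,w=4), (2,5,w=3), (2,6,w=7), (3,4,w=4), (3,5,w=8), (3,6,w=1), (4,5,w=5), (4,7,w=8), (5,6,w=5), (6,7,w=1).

Apply Kruskal's algorithm (sort edges by weight, add if no cycle):

Sorted edges by weight:
  (3,6) w=1
  (6,7) w=1
  (2,3) w=2
  (2,5) w=3
  (2,4) w=4
  (3,4) w=4
  (4,5) w=5
  (5,6) w=5
  (1,5) w=6
  (1,4) w=6
  (2,6) w=7
  (1,3) w=8
  (3,5) w=8
  (4,7) w=8

Add edge (3,6) w=1 -- no cycle. Running total: 1
Add edge (6,7) w=1 -- no cycle. Running total: 2
Add edge (2,3) w=2 -- no cycle. Running total: 4
Add edge (2,5) w=3 -- no cycle. Running total: 7
Add edge (2,4) w=4 -- no cycle. Running total: 11
Skip edge (3,4) w=4 -- would create cycle
Skip edge (4,5) w=5 -- would create cycle
Skip edge (5,6) w=5 -- would create cycle
Add edge (1,5) w=6 -- no cycle. Running total: 17

MST edges: (3,6,w=1), (6,7,w=1), (2,3,w=2), (2,5,w=3), (2,4,w=4), (1,5,w=6)
Total MST weight: 1 + 1 + 2 + 3 + 4 + 6 = 17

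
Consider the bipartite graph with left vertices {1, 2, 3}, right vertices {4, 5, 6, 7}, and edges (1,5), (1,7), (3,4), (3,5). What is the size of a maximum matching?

Step 1: List the neighbors of each left vertex:
  1: 5, 7
  2: (none)
  3: 4, 5

Step 2: Greedily match left vertices, then look for augmenting paths:
  Match 1 -- 5
  Match 3 -- 4
  No augmenting path remains.

Step 3: Verify this is maximum:
  Matching has size 2. The vertex set {1, 3} covers every edge and has size 2; any matching has at most one edge per cover vertex, so 2 is maximum (König's theorem).

Maximum matching: {(1,5), (3,4)}
Size: 2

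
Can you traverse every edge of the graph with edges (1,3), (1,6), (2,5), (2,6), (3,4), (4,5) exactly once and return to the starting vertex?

Step 1: Find the degree of each vertex:
  deg(1) = 2
  deg(2) = 2
  deg(3) = 2
  deg(4) = 2
  deg(5) = 2
  deg(6) = 2

Step 2: Count vertices with odd degree:
  All vertices have even degree (0 odd-degree vertices)

Step 3: Apply Euler's theorem:
  - Eulerian circuit exists iff graph is connected and all vertices have even degree
  - Eulerian path exists iff graph is connected and has 0 or 2 odd-degree vertices

Graph is connected with 0 odd-degree vertices.
Both Eulerian circuit and Eulerian path exist.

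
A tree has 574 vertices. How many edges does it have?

A tree on n vertices always has exactly n - 1 edges.
For n = 574: edges = 574 - 1 = 573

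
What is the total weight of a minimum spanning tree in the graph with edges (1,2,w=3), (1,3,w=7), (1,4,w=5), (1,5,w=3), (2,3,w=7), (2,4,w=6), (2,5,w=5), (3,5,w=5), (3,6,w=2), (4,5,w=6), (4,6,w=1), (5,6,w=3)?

Apply Kruskal's algorithm (sort edges by weight, add if no cycle):

Sorted edges by weight:
  (4,6) w=1
  (3,6) w=2
  (1,2) w=3
  (1,5) w=3
  (5,6) w=3
  (1,4) w=5
  (2,5) w=5
  (3,5) w=5
  (2,4) w=6
  (4,5) w=6
  (1,3) w=7
  (2,3) w=7

Add edge (4,6) w=1 -- no cycle. Running total: 1
Add edge (3,6) w=2 -- no cycle. Running total: 3
Add edge (1,2) w=3 -- no cycle. Running total: 6
Add edge (1,5) w=3 -- no cycle. Running total: 9
Add edge (5,6) w=3 -- no cycle. Running total: 12

MST edges: (4,6,w=1), (3,6,w=2), (1,2,w=3), (1,5,w=3), (5,6,w=3)
Total MST weight: 1 + 2 + 3 + 3 + 3 = 12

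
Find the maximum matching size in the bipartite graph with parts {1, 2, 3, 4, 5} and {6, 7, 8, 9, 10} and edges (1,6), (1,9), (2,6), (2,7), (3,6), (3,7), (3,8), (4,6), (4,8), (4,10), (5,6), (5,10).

Step 1: List the neighbors of each left vertex:
  1: 6, 9
  2: 6, 7
  3: 6, 7, 8
  4: 6, 8, 10
  5: 6, 10

Step 2: Greedily match left vertices, then look for augmenting paths:
  Match 1 -- 9
  Match 2 -- 7
  Match 3 -- 8
  Match 4 -- 10
  Match 5 -- 6
  No augmenting path remains.

Step 3: Verify this is maximum:
  Matching size 5 = min(|L|, |R|) = min(5, 5), which is an upper bound, so this matching is maximum.

Maximum matching: {(1,9), (2,7), (3,8), (4,10), (5,6)}
Size: 5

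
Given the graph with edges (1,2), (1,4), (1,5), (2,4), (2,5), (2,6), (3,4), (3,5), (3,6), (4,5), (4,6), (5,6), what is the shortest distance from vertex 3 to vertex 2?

Step 1: Build adjacency list:
  1: 2, 4, 5
  2: 1, 4, 5, 6
  3: 4, 5, 6
  4: 1, 2, 3, 5, 6
  5: 1, 2, 3, 4, 6
  6: 2, 3, 4, 5

Step 2: BFS from vertex 3 to find shortest path to 2:
  vertex 4 reached at distance 1
  vertex 5 reached at distance 1
  vertex 6 reached at distance 1
  vertex 1 reached at distance 2
  vertex 2 reached at distance 2

Step 3: Shortest path: 3 -> 6 -> 2
Path length: 2 edges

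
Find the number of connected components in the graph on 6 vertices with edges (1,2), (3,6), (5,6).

Step 1: Build adjacency list from edges:
  1: 2
  2: 1
  3: 6
  4: (none)
  5: 6
  6: 3, 5

Step 2: Run BFS/DFS from vertex 1:
  Visited: {1, 2}
  Reached 2 of 6 vertices

Step 3: Only 2 of 6 vertices reached. Graph is disconnected.
Connected components: {1, 2}, {3, 5, 6}, {4}
Number of connected components: 3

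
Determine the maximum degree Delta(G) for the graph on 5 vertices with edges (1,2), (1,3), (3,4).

Step 1: Count edges incident to each vertex:
  deg(1) = 2 (neighbors: 2, 3)
  deg(2) = 1 (neighbors: 1)
  deg(3) = 2 (neighbors: 1, 4)
  deg(4) = 1 (neighbors: 3)
  deg(5) = 0 (neighbors: none)

Step 2: Find maximum:
  max(2, 1, 2, 1, 0) = 2 (vertex 1)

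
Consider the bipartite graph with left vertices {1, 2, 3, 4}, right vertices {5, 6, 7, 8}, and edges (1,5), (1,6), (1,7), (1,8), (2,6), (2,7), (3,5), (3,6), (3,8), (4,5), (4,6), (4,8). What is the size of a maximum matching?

Step 1: List the neighbors of each left vertex:
  1: 5, 6, 7, 8
  2: 6, 7
  3: 5, 6, 8
  4: 5, 6, 8

Step 2: Greedily match left vertices, then look for augmenting paths:
  Match 1 -- 7
  Match 2 -- 6
  Match 3 -- 8
  Match 4 -- 5
  No augmenting path remains.

Step 3: Verify this is maximum:
  Matching size 4 = min(|L|, |R|) = min(4, 4), which is an upper bound, so this matching is maximum.

Maximum matching: {(1,7), (2,6), (3,8), (4,5)}
Size: 4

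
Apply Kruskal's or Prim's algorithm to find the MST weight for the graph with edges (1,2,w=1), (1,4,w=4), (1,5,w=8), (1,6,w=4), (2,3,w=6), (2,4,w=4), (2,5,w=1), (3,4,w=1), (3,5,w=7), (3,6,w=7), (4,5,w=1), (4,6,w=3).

Apply Kruskal's algorithm (sort edges by weight, add if no cycle):

Sorted edges by weight:
  (1,2) w=1
  (2,5) w=1
  (3,4) w=1
  (4,5) w=1
  (4,6) w=3
  (1,6) w=4
  (1,4) w=4
  (2,4) w=4
  (2,3) w=6
  (3,5) w=7
  (3,6) w=7
  (1,5) w=8

Add edge (1,2) w=1 -- no cycle. Running total: 1
Add edge (2,5) w=1 -- no cycle. Running total: 2
Add edge (3,4) w=1 -- no cycle. Running total: 3
Add edge (4,5) w=1 -- no cycle. Running total: 4
Add edge (4,6) w=3 -- no cycle. Running total: 7

MST edges: (1,2,w=1), (2,5,w=1), (3,4,w=1), (4,5,w=1), (4,6,w=3)
Total MST weight: 1 + 1 + 1 + 1 + 3 = 7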